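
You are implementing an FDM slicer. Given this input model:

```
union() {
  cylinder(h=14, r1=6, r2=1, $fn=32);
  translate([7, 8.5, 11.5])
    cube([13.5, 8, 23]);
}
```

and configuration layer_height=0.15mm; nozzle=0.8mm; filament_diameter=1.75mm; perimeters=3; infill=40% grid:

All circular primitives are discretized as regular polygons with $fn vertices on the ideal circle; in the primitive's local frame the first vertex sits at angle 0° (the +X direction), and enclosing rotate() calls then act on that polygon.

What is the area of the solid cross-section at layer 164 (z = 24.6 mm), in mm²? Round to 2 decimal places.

At z = 24.6 mm: the cone does not reach this height (z outside [0, 14]); the 13.5×8 cube at (7, 8.5) contributes its full rectangle (area 108.00 mm²); Merging all regions: only the 13.5×8 cube at (7, 8.5) is present, so the union is just that shape — area = 108.00 mm². Overall, the cross-section is a single solid region. Net area = 108.00 mm².

108.00 mm²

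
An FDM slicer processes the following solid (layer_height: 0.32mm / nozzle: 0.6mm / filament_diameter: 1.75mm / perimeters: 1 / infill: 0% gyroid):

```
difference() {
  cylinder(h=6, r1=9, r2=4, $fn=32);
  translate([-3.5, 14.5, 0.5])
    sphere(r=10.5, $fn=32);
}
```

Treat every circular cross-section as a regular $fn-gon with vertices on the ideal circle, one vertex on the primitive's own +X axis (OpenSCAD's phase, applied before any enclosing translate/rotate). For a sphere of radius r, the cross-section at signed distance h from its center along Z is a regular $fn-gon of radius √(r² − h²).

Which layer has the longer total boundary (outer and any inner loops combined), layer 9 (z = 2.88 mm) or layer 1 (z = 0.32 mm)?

Layer 9 (z = 2.88): the cone contributes a regular 32-gon of circumradius 6.600 (interpolated between r1=9 and r2=4 at t=0.480) (perimeter = 2·32·6.600·sin(180°/32) = 41.40 mm); the r=10.5 sphere at (-3.5, 14.5) contributes a regular 32-gon of circumradius √(10.5²−2.38²) = 10.227 (perimeter = 2·32·10.227·sin(180°/32) = 64.15 mm); Subtracting the remaining from the first: starting from the cone, the r=10.5 sphere at (-3.5, 14.5) partially overlaps it — only the 9.34 mm² overlap (of its 326.46 mm²) is removed, clipping the outline — boundary = 41.11 mm. So its perimeter = 41.11 mm. Layer 1 (z = 0.32): the cone contributes a regular 32-gon of circumradius 8.733 (interpolated between r1=9 and r2=4 at t=0.053) (perimeter = 2·32·8.733·sin(180°/32) = 54.79 mm); the r=10.5 sphere at (-3.5, 14.5) slices to a regular 32-gon of circumradius 10.498 (√(r²−h²) with h=0.18 from center) (perimeter = 2·32·10.498·sin(180°/32) = 65.86 mm); Subtracting the remaining from the first: starting from the cone, the r=10.5 sphere at (-3.5, 14.5) partially overlaps it — only the 34.78 mm² overlap (of its 344.04 mm²) is removed, clipping the outline — boundary = 54.33 mm. So its perimeter = 54.33 mm. Layer 1 is larger (54.33 vs 41.11 mm).

layer 1 (z = 0.32 mm)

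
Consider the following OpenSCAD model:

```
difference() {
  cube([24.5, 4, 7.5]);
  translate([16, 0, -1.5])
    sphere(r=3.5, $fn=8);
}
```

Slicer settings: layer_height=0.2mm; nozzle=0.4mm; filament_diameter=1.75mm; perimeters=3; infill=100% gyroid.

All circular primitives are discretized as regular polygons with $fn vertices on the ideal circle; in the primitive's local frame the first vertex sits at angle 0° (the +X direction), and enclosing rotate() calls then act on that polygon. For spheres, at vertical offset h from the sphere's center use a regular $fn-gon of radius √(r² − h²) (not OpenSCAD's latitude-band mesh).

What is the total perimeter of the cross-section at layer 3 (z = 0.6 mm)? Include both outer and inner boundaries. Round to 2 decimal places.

59.97 mm

At z = 0.6 mm: the 24.5×4 cube contributes its full rectangle (perimeter 57.00 mm); the r=3.5 sphere at (16, 0) slices to a regular 8-gon of circumradius 2.800 (√(r²−h²) with h=2.1 from center) (perimeter = 2·8·2.800·sin(180°/8) = 17.14 mm); Subtracting the remaining from the first: starting from the 24.5×4 cube, the r=3.5 sphere at (16, 0) partially overlaps it — only the 11.09 mm² overlap (of its 22.17 mm²) is removed, clipping the outline — boundary = 59.97 mm. Overall, the cross-section is a single solid region. Total boundary length (outer) = 59.97 mm.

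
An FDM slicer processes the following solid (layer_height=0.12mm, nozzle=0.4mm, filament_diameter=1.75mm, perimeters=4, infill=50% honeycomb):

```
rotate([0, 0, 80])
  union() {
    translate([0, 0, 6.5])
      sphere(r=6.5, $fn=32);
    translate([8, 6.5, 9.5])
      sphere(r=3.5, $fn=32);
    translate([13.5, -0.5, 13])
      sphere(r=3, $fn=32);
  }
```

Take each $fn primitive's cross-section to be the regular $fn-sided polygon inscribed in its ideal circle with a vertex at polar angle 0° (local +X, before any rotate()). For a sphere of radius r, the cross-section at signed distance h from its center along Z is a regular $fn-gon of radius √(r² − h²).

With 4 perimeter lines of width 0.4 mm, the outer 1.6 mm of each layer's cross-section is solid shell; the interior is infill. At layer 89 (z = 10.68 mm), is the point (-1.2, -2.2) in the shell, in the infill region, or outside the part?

At z = 10.68 mm: the sphere: section is a regular 32-gon, circumradius = √(r²−h²) = √(6.5²−4.18²) = 4.978; the sphere at (8, 6.5): section is a regular 32-gon, circumradius = √(r²−h²) = √(3.5²−1.18²) = 3.295; the r=3 sphere at (13.5, -0.5) slices to a regular 32-gon of circumradius 1.902 (√(r²−h²) with h=2.32 from center); Taking the union: the 3 present regions are separate (no shared area or edge), so areas and boundary lengths simply add and each stays a separate island — 3 connected regions; (rotated 80° about Z; rotation is an isometry so areas/perimeters/island counts are preserved). Overall, the cross-section has 3 separate islands. Undo the 80° rotation: the query point maps to (-2.375, 0.800) in the un-rotated model frame. The nearest boundary edge runs (-4.88, 0.97)→(-4.60, 1.90); distance from the point to it = 2.45 mm. (Shell/infill is judged within the island containing the point — the largest one.) The point is inside the cross-section and 2.45 mm from the nearest boundary — more than the 1.6 mm shell width (4 × 0.4), so it's in the infill interior.

infill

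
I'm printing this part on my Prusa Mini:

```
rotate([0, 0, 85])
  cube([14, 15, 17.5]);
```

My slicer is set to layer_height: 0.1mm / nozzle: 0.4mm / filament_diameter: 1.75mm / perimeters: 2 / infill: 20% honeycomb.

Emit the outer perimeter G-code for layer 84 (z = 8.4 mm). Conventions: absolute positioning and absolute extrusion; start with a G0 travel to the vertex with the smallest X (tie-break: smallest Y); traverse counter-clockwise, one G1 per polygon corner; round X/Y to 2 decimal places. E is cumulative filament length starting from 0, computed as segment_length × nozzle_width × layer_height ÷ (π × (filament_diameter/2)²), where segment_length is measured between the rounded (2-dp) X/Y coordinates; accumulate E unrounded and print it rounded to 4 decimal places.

G0 X-14.94 Y1.31 Z8.40
G1 X0.00 Y0.00 E0.2494
G1 X1.22 Y13.95 E0.4823
G1 X-13.72 Y15.25 E0.7317
G1 X-14.94 Y1.31 E0.9644

At z = 8.4 mm: the 14×15 cube contributes its full rectangle; (rotated 85° about Z; rotation is an isometry so areas/perimeters/island counts are preserved). The outline is a single polygon with 4 vertices. Extrusion per mm of travel: 0.4 × 0.1 / (π × 0.875²) = 0.016630. Accumulating E over each segment gives final E = 0.9644.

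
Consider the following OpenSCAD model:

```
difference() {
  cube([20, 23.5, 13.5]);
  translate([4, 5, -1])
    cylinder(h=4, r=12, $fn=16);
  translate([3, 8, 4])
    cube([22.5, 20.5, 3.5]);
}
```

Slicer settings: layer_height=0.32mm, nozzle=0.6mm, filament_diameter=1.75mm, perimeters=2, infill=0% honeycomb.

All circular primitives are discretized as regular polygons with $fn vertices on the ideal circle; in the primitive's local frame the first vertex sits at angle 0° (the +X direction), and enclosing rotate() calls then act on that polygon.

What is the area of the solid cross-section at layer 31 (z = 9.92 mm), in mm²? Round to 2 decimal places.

470.00 mm²

At z = 9.92 mm: the cube is present — its section is the full 20×23.5 rectangle (area 470.00 mm²); the cylinder at (4, 5) is absent (z outside [-1, 3]); the cube at (3, 8) does not reach this height (z outside [4, 7.5]); Subtracting the remaining from the first: none of the subtracted shapes is present at this height, so the 20×23.5 cube is unchanged — area = 470.00 mm². Overall, the cross-section is a single solid region. Net area = 470.00 mm².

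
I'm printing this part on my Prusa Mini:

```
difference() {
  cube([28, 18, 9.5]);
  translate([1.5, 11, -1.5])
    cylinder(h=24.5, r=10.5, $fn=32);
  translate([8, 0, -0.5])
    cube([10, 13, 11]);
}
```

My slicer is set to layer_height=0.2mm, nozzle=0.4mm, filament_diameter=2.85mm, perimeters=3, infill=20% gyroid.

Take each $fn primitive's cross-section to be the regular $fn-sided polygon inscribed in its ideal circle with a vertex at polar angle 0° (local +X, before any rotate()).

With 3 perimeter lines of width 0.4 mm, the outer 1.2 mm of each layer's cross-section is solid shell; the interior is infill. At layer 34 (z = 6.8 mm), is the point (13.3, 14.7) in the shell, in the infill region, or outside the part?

At z = 6.8 mm: the cube (footprint 28×18) is included at this height; the r=10.5 cylinder at (1.5, 11) gives a regular 32-gon of circumradius 10.5 (constant along its height); the 10×13 cube at (8, 0) contributes its full rectangle; Taking the first minus the rest: starting from the 28×18 cube, the r=10.5 cylinder at (1.5, 11) partially overlaps it — only the 179.53 mm² overlap (of its 344.14 mm²) is removed, clipping the outline; the 10×13 cube at (8, 0) partially overlaps it — only the 99.53 mm² overlap (of its 130.00 mm²) is removed, clipping the outline — 2 connected regions. Overall, the cross-section has 2 separate islands. The nearest boundary edge runs (18.00, 13.00)→(11.80, 13.00); distance from the point to it = 1.70 mm. (Shell/infill is judged within the island containing the point — the largest one.) The point is inside the cross-section and 1.70 mm from the nearest boundary — more than the 1.2 mm shell width (3 × 0.4), so it's in the infill interior.

infill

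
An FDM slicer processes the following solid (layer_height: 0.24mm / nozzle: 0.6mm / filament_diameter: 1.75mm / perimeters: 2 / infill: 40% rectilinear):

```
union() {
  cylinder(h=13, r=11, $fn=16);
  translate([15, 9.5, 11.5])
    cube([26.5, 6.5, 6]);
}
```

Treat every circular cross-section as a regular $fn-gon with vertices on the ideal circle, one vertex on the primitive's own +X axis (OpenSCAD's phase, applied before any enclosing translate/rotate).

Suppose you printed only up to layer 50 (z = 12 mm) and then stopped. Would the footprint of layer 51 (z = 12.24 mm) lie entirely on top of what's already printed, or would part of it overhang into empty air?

entirely on top

Compare the two slices. At z = 12: the r=11 cylinder contributes a regular 16-gon of circumradius 11 (area = (16/2)·11.000²·sin(360°/16) = 370.44 mm²); the 26.5×6.5 cube at (15, 9.5) contributes its full rectangle (area 172.25 mm²); Combining (union): the 2 present regions are separate (no shared area or edge), so areas and boundary lengths simply add and each stays a separate island — area = 542.69 mm². At z = 12.24: the cylinder: section is a regular 16-gon, circumradius r=11 (area = (16/2)·11.000²·sin(360°/16) = 370.44 mm²); the cube at (15, 9.5) (footprint 26.5×6.5) is included at this height (area 172.25 mm²); Combining (union): the 2 present regions are separate (no shared area or edge), so areas and boundary lengths simply add and each stays a separate island — area = 542.69 mm². Checking containment: the cross-section at z = 12.24 is a subset of the cross-section at z = 12.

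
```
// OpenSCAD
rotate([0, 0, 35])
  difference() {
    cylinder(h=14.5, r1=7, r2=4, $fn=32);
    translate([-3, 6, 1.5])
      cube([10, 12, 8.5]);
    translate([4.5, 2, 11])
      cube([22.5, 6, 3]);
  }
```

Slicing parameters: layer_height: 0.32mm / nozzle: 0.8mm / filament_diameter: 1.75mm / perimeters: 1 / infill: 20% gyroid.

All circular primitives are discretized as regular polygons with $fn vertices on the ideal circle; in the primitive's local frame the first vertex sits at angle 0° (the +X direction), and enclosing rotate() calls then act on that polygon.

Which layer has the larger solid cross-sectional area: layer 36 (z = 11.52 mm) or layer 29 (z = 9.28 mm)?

Layer 36 (z = 11.52): the cone: at t=0.794 of its height the radius interpolates to r₁+(r₂−r₁)t = 4.617, giving a regular 32-gon of that circumradius (area = (32/2)·4.617²·sin(360°/32) = 66.53 mm²); the cube at (-3, 6) does not reach this height (z outside [1.5, 10]); the cube at (4.5, 2) (footprint 22.5×6) is included at this height (area 135.00 mm²); Taking the first minus the rest: starting from the cone (66.53 mm²), the 22.5×6 cube at (4.5, 2) misses the remaining region (no effect) — area = 66.53 mm²; (whole slice rotated 35° about Z — lengths, areas and connectivity unchanged). So its area = 66.53 mm². Layer 29 (z = 9.28): the cone contributes a regular 32-gon of circumradius 5.080 (interpolated between r1=7 and r2=4 at t=0.640) (area = (32/2)·5.080²·sin(360°/32) = 80.55 mm²); the 10×12 cube at (-3, 6) contributes its full rectangle (area 120.00 mm²); the cube at (4.5, 2) is not intersected at this z (z outside [11, 14]); After the difference (first − rest): starting from the cone (80.55 mm²), the 10×12 cube at (-3, 6) misses the remaining region (no effect) — area = 80.55 mm²; (rotated 35° about Z; rotation is an isometry so areas/perimeters/island counts are preserved). So its area = 80.55 mm². Layer 29 is larger (80.55 vs 66.53 mm²).

layer 29 (z = 9.28 mm)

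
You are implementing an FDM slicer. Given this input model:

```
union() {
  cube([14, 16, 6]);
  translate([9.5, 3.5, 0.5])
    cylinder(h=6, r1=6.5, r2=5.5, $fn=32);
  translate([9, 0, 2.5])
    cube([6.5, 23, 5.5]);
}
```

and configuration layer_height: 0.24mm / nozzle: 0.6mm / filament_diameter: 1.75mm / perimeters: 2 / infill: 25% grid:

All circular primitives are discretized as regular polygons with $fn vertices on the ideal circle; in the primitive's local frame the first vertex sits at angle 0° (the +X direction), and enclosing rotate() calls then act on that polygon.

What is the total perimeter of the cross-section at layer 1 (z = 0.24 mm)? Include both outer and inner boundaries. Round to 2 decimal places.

60.00 mm

At z = 0.24 mm: the 14×16 cube contributes its full rectangle (perimeter 60.00 mm); the cone at (9.5, 3.5) does not reach this height (z outside [0.5, 6.5]); the cube at (9, 0) is not intersected at this z (z outside [2.5, 8]); Merging all regions: only the 14×16 cube is present, so the union is just that shape — boundary = 60.00 mm. Overall, the cross-section is a single solid region. Total boundary length (outer) = 60.00 mm.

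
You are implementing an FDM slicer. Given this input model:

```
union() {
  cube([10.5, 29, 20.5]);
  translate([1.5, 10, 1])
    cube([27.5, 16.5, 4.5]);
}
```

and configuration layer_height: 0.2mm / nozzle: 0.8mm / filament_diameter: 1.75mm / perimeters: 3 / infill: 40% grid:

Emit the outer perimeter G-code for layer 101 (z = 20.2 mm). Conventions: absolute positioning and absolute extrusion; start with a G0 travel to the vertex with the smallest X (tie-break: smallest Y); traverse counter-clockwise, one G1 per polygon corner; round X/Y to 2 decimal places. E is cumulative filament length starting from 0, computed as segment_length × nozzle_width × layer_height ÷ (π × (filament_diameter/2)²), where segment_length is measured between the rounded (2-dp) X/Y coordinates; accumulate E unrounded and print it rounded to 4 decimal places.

At z = 20.2 mm: the 10.5×29 cube contributes its full rectangle; the cube at (1.5, 10) is not intersected at this z (z outside [1, 5.5]); Merging all regions: only the 10.5×29 cube is present, so the union is just that shape — 1 connected region. The outline is a single polygon with 4 vertices. Extrusion per mm of travel: 0.8 × 0.2 / (π × 0.875²) = 0.066520. Accumulating E over each segment gives final E = 5.2551.

G0 X0.00 Y0.00 Z20.20
G1 X10.50 Y0.00 E0.6985
G1 X10.50 Y29.00 E2.6276
G1 X0.00 Y29.00 E3.3260
G1 X0.00 Y0.00 E5.2551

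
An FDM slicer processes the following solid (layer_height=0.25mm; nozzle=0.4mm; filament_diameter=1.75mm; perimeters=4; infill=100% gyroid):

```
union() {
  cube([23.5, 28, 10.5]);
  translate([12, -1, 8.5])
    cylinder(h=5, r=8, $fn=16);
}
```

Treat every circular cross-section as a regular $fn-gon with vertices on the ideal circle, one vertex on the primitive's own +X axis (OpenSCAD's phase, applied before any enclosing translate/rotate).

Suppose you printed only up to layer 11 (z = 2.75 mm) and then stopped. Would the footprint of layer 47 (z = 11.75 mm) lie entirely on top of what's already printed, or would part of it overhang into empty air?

part overhangs

Compare the two slices. At z = 2.75: the 23.5×28 cube contributes its full rectangle (area 658.00 mm²); the cylinder at (12, -1) is not intersected at this z (z outside [8.5, 13.5]); Merging all regions: only the 23.5×28 cube is present, so the union is just that shape — area = 658.00 mm². At z = 11.75: the cube is not intersected at this z (z outside [0, 10.5]); the r=8 cylinder at (12, -1) contributes a regular 16-gon of circumradius 8 (area = (16/2)·8.000²·sin(360°/16) = 195.93 mm²); Combining (union): only the r=8 cylinder at (12, -1) is present, so the union is just that shape — area = 195.93 mm². Checking containment: at z = 11.75 the cross-section extends beyond the z = 2.75 cross-section by about 113.77 mm².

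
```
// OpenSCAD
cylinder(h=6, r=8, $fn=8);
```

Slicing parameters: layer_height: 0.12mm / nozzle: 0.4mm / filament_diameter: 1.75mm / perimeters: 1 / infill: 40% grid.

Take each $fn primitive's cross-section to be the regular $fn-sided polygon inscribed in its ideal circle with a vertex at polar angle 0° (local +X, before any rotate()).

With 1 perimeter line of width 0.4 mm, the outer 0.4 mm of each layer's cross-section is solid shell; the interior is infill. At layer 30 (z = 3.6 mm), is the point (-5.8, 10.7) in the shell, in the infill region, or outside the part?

At z = 3.6 mm: the r=8 cylinder contributes a regular 8-gon of circumradius 8. Overall, the cross-section is a single solid region. The nearest boundary edge runs (0.00, 8.00)→(-5.66, 5.66); distance from the point to it = 4.71 mm. The point is not inside any of the regions above, so it lies outside the cross-section (4.71 mm from the nearest boundary).

outside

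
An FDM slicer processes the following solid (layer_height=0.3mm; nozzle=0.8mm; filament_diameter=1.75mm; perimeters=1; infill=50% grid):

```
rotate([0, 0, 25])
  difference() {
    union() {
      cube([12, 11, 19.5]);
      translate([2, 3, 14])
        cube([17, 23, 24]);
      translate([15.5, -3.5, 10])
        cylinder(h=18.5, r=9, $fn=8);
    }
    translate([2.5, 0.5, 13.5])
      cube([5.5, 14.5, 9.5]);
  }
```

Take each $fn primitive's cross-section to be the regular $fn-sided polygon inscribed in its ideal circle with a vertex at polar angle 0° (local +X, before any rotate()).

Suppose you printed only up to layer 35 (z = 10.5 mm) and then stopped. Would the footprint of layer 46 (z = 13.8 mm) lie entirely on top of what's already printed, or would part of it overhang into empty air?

Compare the two slices. At z = 10.5: the cube (footprint 12×11) is included at this height (area 132.00 mm²); the cube at (2, 3) is absent (z outside [14, 38]); the r=9 cylinder at (15.5, -3.5) contributes a regular 8-gon of circumradius 9 (area = (8/2)·9.000²·sin(360°/8) = 229.10 mm²); Combining (union): the regions partially overlap — summed areas 361.10 mm² minus the doubly-counted overlap 11.60 mm² gives 349.50 mm² — area = 349.50 mm²; the cube at (2.5, 0.5) does not reach this height (z outside [13.5, 23]); After the difference (first − rest): none of the subtracted shapes is present at this height, so that combined region is unchanged — area = 349.50 mm²; (rotated 25° about Z; rotation is an isometry so areas/perimeters/island counts are preserved). At z = 13.8: the cube (footprint 12×11) is included at this height (area 132.00 mm²); the cube at (2, 3) is absent (z outside [14, 38]); the r=9 cylinder at (15.5, -3.5) gives a regular 8-gon of circumradius 9 (constant along its height) (area = (8/2)·9.000²·sin(360°/8) = 229.10 mm²); Taking the union: the regions partially overlap — summed areas 361.10 mm² minus the doubly-counted overlap 11.60 mm² gives 349.50 mm² — area = 349.50 mm²; the cube at (2.5, 0.5) is present — its section is the full 5.5×14.5 rectangle (area 79.75 mm²); Taking the first minus the rest: starting from that combined region (349.50 mm²), the 5.5×14.5 cube at (2.5, 0.5) partially overlaps it — only the 57.75 mm² overlap (of its 79.75 mm²) is removed, clipping the outline — area = 291.75 mm²; (whole slice rotated 25° about Z — lengths, areas and connectivity unchanged). Checking containment: the cross-section at z = 13.8 is a subset of the cross-section at z = 10.5.

entirely on top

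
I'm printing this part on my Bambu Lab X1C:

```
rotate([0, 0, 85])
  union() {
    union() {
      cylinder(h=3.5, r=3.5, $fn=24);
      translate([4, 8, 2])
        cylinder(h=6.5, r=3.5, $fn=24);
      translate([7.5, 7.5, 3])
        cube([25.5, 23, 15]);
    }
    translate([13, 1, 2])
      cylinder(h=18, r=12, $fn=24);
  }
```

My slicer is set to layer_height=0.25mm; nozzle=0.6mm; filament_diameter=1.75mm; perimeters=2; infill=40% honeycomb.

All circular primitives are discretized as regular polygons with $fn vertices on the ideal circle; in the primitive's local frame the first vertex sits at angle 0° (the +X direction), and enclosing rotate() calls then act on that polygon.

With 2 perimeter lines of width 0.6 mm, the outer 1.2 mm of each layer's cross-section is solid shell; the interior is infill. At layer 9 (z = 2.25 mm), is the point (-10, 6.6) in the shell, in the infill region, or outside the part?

shell

At z = 2.25 mm: the r=3.5 cylinder contributes a regular 24-gon of circumradius 3.5; the r=3.5 cylinder at (4, 8) gives a regular 24-gon of circumradius 3.5 (constant along its height); the cube at (7.5, 7.5) does not reach this height (z outside [3, 18]); Taking the union: the 2 present regions are separate (no shared area or edge), so areas and boundary lengths simply add and each stays a separate island — 2 connected regions; the r=12 cylinder at (13, 1) contributes a regular 24-gon of circumradius 12; Combining (union): the regions partially overlap (shared area 32.00 mm²), so overlapping operands fuse into one piece — 1 connected region; (whole slice rotated 85° about Z — lengths, areas and connectivity unchanged). Overall, the cross-section is a single solid region. Undo the 85° rotation: the query point maps to (5.703, 10.537) in the un-rotated model frame. The nearest boundary edge runs (5.75, 11.03)→(6.14, 10.73); distance from the point to it = 0.42 mm. The point is inside the cross-section, 0.42 mm from the nearest boundary — within the 1.2 mm shell band (2 × 0.6).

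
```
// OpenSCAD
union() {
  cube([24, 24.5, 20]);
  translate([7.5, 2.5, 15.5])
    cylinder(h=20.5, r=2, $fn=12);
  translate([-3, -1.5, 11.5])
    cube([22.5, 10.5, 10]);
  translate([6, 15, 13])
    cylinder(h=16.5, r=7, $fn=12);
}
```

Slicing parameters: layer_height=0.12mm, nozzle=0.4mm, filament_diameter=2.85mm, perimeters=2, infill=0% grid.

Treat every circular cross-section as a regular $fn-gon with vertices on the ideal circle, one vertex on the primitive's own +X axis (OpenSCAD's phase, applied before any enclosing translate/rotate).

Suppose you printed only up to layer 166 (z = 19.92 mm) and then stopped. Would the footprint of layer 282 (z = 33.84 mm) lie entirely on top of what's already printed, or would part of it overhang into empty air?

entirely on top

Compare the two slices. At z = 19.92: the cube is present — its section is the full 24×24.5 rectangle (area 588.00 mm²); the r=2 cylinder at (7.5, 2.5) contributes a regular 12-gon of circumradius 2 (area = (12/2)·2.000²·sin(360°/12) = 12.00 mm²); the cube at (-3, -1.5) is present — its section is the full 22.5×10.5 rectangle (area 236.25 mm²); the cylinder at (6, 15): section is a regular 12-gon, circumradius r=7 (area = (12/2)·7.000²·sin(360°/12) = 147.00 mm²); Combining (union): the regions partially overlap — summed areas 983.25 mm² minus the doubly-counted overlap 330.78 mm² gives 652.47 mm² — area = 652.47 mm². At z = 33.84: the cube is absent (z outside [0, 20]); the r=2 cylinder at (7.5, 2.5) contributes a regular 12-gon of circumradius 2 (area = (12/2)·2.000²·sin(360°/12) = 12.00 mm²); the cube at (-3, -1.5) does not reach this height (z outside [11.5, 21.5]); the cylinder at (6, 15) is not intersected at this z (z outside [13, 29.5]); Taking the union: only the r=2 cylinder at (7.5, 2.5) is present, so the union is just that shape — area = 12.00 mm². Checking containment: the cross-section at z = 33.84 is a subset of the cross-section at z = 19.92.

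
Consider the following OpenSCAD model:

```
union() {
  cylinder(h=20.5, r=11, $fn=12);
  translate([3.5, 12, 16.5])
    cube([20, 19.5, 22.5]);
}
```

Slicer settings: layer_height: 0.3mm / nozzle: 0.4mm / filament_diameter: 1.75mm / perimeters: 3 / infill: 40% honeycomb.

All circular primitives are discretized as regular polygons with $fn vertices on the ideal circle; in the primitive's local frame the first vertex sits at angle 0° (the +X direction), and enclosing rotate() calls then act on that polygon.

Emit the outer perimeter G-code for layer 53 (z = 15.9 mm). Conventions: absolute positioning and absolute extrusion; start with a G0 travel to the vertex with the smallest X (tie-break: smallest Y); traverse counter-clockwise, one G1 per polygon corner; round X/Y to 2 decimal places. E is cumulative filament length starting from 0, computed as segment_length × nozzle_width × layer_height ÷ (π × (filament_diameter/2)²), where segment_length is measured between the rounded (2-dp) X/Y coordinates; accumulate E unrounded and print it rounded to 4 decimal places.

G0 X-11.00 Y0.00 Z15.90
G1 X-9.53 Y-5.50 E0.2840
G1 X-5.50 Y-9.53 E0.5684
G1 X0.00 Y-11.00 E0.8524
G1 X5.50 Y-9.53 E1.1364
G1 X9.53 Y-5.50 E1.4208
G1 X11.00 Y0.00 E1.7048
G1 X9.53 Y5.50 E1.9888
G1 X5.50 Y9.53 E2.2732
G1 X0.00 Y11.00 E2.5572
G1 X-5.50 Y9.53 E2.8412
G1 X-9.53 Y5.50 E3.1255
G1 X-11.00 Y0.00 E3.4096

At z = 15.9 mm: the cylinder: section is a regular 12-gon, circumradius r=11; the cube at (3.5, 12) is not intersected at this z (z outside [16.5, 39]); Merging all regions: only the r=11 cylinder is present, so the union is just that shape — 1 connected region. The outline is a single polygon with 12 vertices. Extrusion per mm of travel: 0.4 × 0.3 / (π × 0.875²) = 0.049890. Accumulating E over each segment gives final E = 3.4096.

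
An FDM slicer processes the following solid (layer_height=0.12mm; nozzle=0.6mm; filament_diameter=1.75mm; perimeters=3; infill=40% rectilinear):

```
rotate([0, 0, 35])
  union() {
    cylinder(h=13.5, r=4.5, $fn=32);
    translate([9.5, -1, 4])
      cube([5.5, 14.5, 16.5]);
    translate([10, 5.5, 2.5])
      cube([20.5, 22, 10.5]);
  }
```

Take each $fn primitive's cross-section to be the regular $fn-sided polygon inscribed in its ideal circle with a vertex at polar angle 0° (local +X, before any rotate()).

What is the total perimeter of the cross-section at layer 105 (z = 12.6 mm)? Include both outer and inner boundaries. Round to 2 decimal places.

127.23 mm

At z = 12.6 mm: the r=4.5 cylinder contributes a regular 32-gon of circumradius 4.5 (perimeter = 2·32·4.500·sin(180°/32) = 28.23 mm); the cube at (9.5, -1) (footprint 5.5×14.5) is included at this height (perimeter 40.00 mm); the cube at (10, 5.5) is present — its section is the full 20.5×22 rectangle (perimeter 85.00 mm); Merging all regions: the regions partially overlap (shared area 40.00 mm²), so the edge portions inside another operand are dropped and the merged outline is re-measured after clipping — boundary = 127.23 mm; (whole slice rotated 35° about Z — lengths, areas and connectivity unchanged). Overall, the cross-section has 2 separate islands. Total boundary length (outer) = 127.23 mm.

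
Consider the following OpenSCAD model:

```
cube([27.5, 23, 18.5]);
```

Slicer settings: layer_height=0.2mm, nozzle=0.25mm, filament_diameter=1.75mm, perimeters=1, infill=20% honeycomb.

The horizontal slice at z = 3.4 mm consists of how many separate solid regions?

1

At z = 3.4 mm: the cube is present — its section is the full 27.5×23 rectangle. The result has 1 disconnected region.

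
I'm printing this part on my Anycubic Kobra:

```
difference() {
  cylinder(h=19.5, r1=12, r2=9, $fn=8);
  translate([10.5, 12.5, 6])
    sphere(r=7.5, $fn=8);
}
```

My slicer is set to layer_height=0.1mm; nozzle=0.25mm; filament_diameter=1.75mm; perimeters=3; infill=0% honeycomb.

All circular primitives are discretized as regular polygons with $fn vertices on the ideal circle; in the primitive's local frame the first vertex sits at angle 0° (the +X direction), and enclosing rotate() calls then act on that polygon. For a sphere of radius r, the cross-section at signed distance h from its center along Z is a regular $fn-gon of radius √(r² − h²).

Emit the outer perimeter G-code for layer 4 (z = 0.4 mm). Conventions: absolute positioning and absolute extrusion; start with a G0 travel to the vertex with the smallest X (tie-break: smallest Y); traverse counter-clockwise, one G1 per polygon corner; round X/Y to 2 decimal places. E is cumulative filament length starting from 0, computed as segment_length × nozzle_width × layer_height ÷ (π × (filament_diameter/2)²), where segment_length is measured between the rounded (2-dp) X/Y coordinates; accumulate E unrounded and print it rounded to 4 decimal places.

G0 X-11.94 Y0.00 Z0.40
G1 X-8.44 Y-8.44 E0.0950
G1 X0.00 Y-11.94 E0.1899
G1 X8.44 Y-8.44 E0.2849
G1 X11.94 Y0.00 E0.3799
G1 X8.48 Y8.35 E0.4738
G1 X6.97 Y8.97 E0.4908
G1 X6.93 Y9.07 E0.4919
G1 X0.00 Y11.94 E0.5699
G1 X-8.44 Y8.44 E0.6648
G1 X-11.94 Y0.00 E0.7598

At z = 0.4 mm: the cone contributes a regular 8-gon of circumradius 11.938 (interpolated between r1=12 and r2=9 at t=0.021); the r=7.5 sphere at (10.5, 12.5) slices to a regular 8-gon of circumradius 4.989 (√(r²−h²) with h=5.6 from center); Taking the first minus the rest: starting from the cone, the r=7.5 sphere at (10.5, 12.5) partially overlaps it — only the 0.12 mm² overlap (of its 70.40 mm²) is removed, clipping the outline — 1 connected region. The outline is a single polygon with 10 vertices. Extrusion per mm of travel: 0.25 × 0.1 / (π × 0.875²) = 0.010394. Accumulating E over each segment gives final E = 0.7598.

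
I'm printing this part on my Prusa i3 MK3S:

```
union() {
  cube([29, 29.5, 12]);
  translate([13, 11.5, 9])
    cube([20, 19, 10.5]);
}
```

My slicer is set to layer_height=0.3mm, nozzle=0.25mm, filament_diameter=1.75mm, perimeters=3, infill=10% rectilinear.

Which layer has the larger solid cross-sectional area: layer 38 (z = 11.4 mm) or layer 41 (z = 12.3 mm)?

layer 38 (z = 11.4 mm)

Layer 38 (z = 11.4): the cube (footprint 29×29.5) is included at this height (area 855.50 mm²); the cube at (13, 11.5) is present — its section is the full 20×19 rectangle (area 380.00 mm²); Merging all regions: the regions partially overlap — summed areas 1235.50 mm² minus the doubly-counted overlap 288.00 mm² gives 947.50 mm² — area = 947.50 mm². So its area = 947.50 mm². Layer 41 (z = 12.3): the cube does not reach this height (z outside [0, 12]); the cube at (13, 11.5) (footprint 20×19) is included at this height (area 380.00 mm²); Combining (union): only the 20×19 cube at (13, 11.5) is present, so the union is just that shape — area = 380.00 mm². So its area = 380.00 mm². Layer 38 is larger (947.50 vs 380.00 mm²).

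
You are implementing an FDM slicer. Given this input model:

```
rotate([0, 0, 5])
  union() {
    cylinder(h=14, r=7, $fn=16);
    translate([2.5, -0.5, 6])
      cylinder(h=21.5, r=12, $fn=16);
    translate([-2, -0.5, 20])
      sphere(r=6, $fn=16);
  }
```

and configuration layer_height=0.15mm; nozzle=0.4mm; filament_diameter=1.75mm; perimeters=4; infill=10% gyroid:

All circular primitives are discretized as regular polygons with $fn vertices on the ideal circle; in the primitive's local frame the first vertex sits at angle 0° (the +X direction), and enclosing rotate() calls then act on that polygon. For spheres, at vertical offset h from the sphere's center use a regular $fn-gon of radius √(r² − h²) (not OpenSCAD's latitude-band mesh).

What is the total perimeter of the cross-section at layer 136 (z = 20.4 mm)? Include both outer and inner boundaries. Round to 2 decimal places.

At z = 20.4 mm: the cylinder is absent (z outside [0, 14]); the cylinder at (2.5, -0.5): section is a regular 16-gon, circumradius r=12 (perimeter = 2·16·12.000·sin(180°/16) = 74.91 mm); the r=6 sphere at (-2, -0.5) contributes a regular 16-gon of circumradius √(6²−0.4²) = 5.987 (perimeter = 2·16·5.987·sin(180°/16) = 37.37 mm); Combining (union): the r=6 sphere at (-2, -0.5) lies entirely inside the r=12 cylinder at (2.5, -0.5), so the union is just the r=12 cylinder at (2.5, -0.5) — boundary = 74.91 mm; (whole slice rotated 5° about Z — lengths, areas and connectivity unchanged). Overall, the cross-section is a single solid region. Total boundary length (outer) = 74.91 mm.

74.91 mm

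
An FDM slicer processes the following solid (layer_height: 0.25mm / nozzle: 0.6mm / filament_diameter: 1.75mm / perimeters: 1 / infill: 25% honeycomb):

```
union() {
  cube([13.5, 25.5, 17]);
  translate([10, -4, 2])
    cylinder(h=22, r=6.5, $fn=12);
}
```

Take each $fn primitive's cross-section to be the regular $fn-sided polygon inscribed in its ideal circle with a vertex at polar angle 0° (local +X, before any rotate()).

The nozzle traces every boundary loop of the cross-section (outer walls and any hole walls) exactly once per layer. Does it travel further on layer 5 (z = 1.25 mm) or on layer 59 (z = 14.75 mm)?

layer 59 (z = 14.75 mm)

Layer 5 (z = 1.25): the cube (footprint 13.5×25.5) is included at this height (perimeter 78.00 mm); the cylinder at (10, -4) is absent (z outside [2, 24]); Taking the union: only the 13.5×25.5 cube is present, so the union is just that shape — boundary = 78.00 mm. So its perimeter = 78.00 mm. Layer 59 (z = 14.75): the cube (footprint 13.5×25.5) is included at this height (perimeter 78.00 mm); the r=6.5 cylinder at (10, -4) gives a regular 12-gon of circumradius 6.5 (constant along its height) (perimeter = 2·12·6.500·sin(180°/12) = 40.38 mm); Combining (union): the regions partially overlap (shared area 15.12 mm²), so the edge portions inside another operand are dropped and the merged outline is re-measured after clipping — boundary = 99.23 mm. So its perimeter = 99.23 mm. Layer 59 is larger (99.23 vs 78.00 mm).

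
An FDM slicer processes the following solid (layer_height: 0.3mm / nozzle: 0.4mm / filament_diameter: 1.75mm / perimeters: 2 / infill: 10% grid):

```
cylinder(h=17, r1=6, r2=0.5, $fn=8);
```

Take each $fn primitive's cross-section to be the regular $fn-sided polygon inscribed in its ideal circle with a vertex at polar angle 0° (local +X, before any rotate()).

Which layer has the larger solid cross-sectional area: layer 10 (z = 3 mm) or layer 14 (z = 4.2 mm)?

layer 10 (z = 3 mm)

Layer 10 (z = 3): the cone: at t=0.176 of its height the radius interpolates to r₁+(r₂−r₁)t = 5.029, giving a regular 8-gon of that circumradius (area = (8/2)·5.029²·sin(360°/8) = 71.55 mm²). So its area = 71.55 mm². Layer 14 (z = 4.2): the cone: at t=0.247 of its height the radius interpolates to r₁+(r₂−r₁)t = 4.641, giving a regular 8-gon of that circumradius (area = (8/2)·4.641²·sin(360°/8) = 60.93 mm²). So its area = 60.93 mm². Layer 10 is larger (71.55 vs 60.93 mm²).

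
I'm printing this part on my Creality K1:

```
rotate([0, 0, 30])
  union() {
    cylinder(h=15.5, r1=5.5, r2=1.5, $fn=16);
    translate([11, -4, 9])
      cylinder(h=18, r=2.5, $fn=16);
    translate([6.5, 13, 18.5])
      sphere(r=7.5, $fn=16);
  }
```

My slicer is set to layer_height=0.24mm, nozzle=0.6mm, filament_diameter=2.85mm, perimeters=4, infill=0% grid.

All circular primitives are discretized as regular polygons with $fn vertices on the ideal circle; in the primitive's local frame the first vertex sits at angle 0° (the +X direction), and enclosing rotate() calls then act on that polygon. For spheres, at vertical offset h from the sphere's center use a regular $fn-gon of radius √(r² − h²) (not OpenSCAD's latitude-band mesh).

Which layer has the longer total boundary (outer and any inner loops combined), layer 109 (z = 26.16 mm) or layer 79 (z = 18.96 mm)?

layer 79 (z = 18.96 mm)

Layer 109 (z = 26.16): the cone is not intersected at this z (z outside [0, 15.5]); the r=2.5 cylinder at (11, -4) contributes a regular 16-gon of circumradius 2.5 (perimeter = 2·16·2.500·sin(180°/16) = 15.61 mm); the sphere at (6.5, 13) does not reach this height (|z−center|=7.660 > r=7.5); Taking the union: only the r=2.5 cylinder at (11, -4) is present, so the union is just that shape — boundary = 15.61 mm; (rotated 30° about Z; rotation is an isometry so areas/perimeters/island counts are preserved). So its perimeter = 15.61 mm. Layer 79 (z = 18.96): the cone is absent (z outside [0, 15.5]); the r=2.5 cylinder at (11, -4) contributes a regular 16-gon of circumradius 2.5 (perimeter = 2·16·2.500·sin(180°/16) = 15.61 mm); the r=7.5 sphere at (6.5, 13) contributes a regular 16-gon of circumradius √(7.5²−0.46²) = 7.486 (perimeter = 2·16·7.486·sin(180°/16) = 46.73 mm); Taking the union: the 2 present regions are separate (no shared area or edge), so areas and boundary lengths simply add and each stays a separate island — boundary = 62.34 mm; (whole slice rotated 30° about Z — lengths, areas and connectivity unchanged). So its perimeter = 62.34 mm. Layer 79 is larger (62.34 vs 15.61 mm).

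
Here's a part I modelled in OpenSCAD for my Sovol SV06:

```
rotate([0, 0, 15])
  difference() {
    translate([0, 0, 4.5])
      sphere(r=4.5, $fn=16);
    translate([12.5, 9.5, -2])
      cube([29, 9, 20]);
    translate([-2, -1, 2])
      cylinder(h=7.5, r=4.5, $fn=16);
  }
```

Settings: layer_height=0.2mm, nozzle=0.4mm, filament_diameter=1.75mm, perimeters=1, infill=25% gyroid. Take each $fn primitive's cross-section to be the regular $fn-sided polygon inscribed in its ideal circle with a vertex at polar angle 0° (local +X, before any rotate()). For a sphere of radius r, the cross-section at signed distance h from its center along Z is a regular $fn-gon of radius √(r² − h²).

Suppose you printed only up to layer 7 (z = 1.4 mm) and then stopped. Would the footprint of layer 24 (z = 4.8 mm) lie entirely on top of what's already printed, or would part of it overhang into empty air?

Compare the two slices. At z = 1.4: the r=4.5 sphere contributes a regular 16-gon of circumradius √(4.5²−3.1²) = 3.262 (area = (16/2)·3.262²·sin(360°/16) = 32.57 mm²); the 29×9 cube at (12.5, 9.5) contributes its full rectangle (area 261.00 mm²); the cylinder at (-2, -1) is absent (z outside [2, 9.5]); Taking the first minus the rest: starting from the r=4.5 sphere (32.57 mm²), the 29×9 cube at (12.5, 9.5) misses the remaining region (no effect) — area = 32.57 mm²; (whole slice rotated 15° about Z — lengths, areas and connectivity unchanged). At z = 4.8: the r=4.5 sphere slices to a regular 16-gon of circumradius 4.490 (√(r²−h²) with h=0.3 from center) (area = (16/2)·4.490²·sin(360°/16) = 61.72 mm²); the cube at (12.5, 9.5) is present — its section is the full 29×9 rectangle (area 261.00 mm²); the r=4.5 cylinder at (-2, -1) contributes a regular 16-gon of circumradius 4.5 (area = (16/2)·4.500²·sin(360°/16) = 61.99 mm²); After the difference (first − rest): starting from the r=4.5 sphere (61.72 mm²), the 29×9 cube at (12.5, 9.5) misses the remaining region (no effect); the r=4.5 cylinder at (-2, -1) partially overlaps it — only the 42.24 mm² overlap (of its 61.99 mm²) is removed, clipping the outline — area = 19.48 mm²; (rotated 15° about Z; rotation is an isometry so areas/perimeters/island counts are preserved). Checking containment: at z = 4.8 the cross-section extends beyond the z = 1.4 cross-section by about 14.57 mm².

part overhangs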